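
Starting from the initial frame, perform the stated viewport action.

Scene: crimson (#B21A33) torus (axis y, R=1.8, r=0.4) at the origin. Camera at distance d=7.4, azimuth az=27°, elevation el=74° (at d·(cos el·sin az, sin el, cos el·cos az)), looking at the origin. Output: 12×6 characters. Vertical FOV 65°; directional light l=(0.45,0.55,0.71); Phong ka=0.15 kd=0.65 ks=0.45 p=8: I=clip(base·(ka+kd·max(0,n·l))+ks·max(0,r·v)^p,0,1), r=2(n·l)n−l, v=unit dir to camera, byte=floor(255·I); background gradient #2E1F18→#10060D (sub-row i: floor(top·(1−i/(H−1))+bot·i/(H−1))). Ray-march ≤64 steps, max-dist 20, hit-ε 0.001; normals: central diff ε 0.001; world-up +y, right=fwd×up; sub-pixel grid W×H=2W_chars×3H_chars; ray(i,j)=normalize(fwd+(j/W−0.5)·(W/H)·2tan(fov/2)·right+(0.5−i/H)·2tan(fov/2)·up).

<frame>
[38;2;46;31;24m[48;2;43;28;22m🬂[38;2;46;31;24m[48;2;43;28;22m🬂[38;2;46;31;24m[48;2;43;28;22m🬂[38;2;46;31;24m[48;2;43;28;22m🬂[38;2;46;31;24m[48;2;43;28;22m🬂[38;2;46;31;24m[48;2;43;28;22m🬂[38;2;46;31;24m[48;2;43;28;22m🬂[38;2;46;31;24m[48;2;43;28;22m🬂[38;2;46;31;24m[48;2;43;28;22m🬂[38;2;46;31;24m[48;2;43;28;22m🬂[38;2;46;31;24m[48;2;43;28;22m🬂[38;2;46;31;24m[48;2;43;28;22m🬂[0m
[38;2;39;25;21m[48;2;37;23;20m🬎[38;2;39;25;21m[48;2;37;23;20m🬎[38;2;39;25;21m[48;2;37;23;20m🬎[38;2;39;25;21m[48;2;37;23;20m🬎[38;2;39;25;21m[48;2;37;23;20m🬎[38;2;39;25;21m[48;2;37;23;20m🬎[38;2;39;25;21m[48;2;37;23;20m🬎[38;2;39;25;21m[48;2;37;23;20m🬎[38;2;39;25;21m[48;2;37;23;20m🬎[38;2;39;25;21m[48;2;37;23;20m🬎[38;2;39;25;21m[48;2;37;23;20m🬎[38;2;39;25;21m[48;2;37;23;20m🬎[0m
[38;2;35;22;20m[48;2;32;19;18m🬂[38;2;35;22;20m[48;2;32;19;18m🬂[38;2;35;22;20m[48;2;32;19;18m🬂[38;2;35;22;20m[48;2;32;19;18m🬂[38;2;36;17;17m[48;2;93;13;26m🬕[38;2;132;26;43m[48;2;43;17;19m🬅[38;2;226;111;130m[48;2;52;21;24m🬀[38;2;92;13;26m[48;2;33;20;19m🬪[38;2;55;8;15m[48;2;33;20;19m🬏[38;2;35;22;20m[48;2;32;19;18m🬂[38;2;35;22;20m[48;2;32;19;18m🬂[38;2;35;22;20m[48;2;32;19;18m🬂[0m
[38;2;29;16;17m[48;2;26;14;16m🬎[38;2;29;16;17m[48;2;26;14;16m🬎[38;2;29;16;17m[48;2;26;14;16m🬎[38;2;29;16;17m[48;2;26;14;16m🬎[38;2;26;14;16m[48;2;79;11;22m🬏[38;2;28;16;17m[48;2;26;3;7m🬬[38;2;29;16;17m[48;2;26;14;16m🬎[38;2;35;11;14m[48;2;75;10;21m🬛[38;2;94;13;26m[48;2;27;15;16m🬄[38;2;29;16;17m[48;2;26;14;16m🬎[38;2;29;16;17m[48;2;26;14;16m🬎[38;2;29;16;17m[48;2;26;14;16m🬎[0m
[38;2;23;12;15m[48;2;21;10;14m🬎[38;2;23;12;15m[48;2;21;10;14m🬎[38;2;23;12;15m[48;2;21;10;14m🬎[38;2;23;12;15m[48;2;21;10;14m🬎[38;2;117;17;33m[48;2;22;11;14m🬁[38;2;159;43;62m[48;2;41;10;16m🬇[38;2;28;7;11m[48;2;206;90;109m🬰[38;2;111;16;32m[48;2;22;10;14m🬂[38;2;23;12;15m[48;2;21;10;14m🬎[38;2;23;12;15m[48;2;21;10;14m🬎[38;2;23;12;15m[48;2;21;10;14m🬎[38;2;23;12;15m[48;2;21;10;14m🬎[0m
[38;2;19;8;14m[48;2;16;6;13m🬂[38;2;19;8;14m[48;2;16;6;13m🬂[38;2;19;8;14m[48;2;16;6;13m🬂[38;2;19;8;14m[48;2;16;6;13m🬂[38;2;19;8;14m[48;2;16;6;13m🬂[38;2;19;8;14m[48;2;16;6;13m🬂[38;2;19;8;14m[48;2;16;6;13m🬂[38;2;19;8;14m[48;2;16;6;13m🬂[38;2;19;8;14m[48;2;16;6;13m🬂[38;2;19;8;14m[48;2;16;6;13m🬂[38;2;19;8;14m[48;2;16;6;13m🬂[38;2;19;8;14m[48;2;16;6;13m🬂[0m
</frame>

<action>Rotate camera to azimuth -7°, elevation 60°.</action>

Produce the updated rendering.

<frame>
[38;2;46;31;24m[48;2;43;28;22m🬂[38;2;46;31;24m[48;2;43;28;22m🬂[38;2;46;31;24m[48;2;43;28;22m🬂[38;2;46;31;24m[48;2;43;28;22m🬂[38;2;46;31;24m[48;2;43;28;22m🬂[38;2;46;31;24m[48;2;43;28;22m🬂[38;2;46;31;24m[48;2;43;28;22m🬂[38;2;46;31;24m[48;2;43;28;22m🬂[38;2;46;31;24m[48;2;43;28;22m🬂[38;2;46;31;24m[48;2;43;28;22m🬂[38;2;46;31;24m[48;2;43;28;22m🬂[38;2;46;31;24m[48;2;43;28;22m🬂[0m
[38;2;39;25;21m[48;2;37;23;20m🬎[38;2;39;25;21m[48;2;37;23;20m🬎[38;2;39;25;21m[48;2;37;23;20m🬎[38;2;39;25;21m[48;2;37;23;20m🬎[38;2;39;25;21m[48;2;37;23;20m🬎[38;2;39;25;21m[48;2;37;23;20m🬎[38;2;39;25;21m[48;2;37;23;20m🬎[38;2;39;25;21m[48;2;37;23;20m🬎[38;2;39;25;21m[48;2;37;23;20m🬎[38;2;39;25;21m[48;2;37;23;20m🬎[38;2;39;25;21m[48;2;37;23;20m🬎[38;2;39;25;21m[48;2;37;23;20m🬎[0m
[38;2;35;22;20m[48;2;32;19;18m🬂[38;2;35;22;20m[48;2;32;19;18m🬂[38;2;35;22;20m[48;2;32;19;18m🬂[38;2;35;22;20m[48;2;32;19;18m🬂[38;2;39;18;19m[48;2;121;18;35m🬝[38;2;190;72;91m[48;2;62;18;23m🬃[38;2;86;12;24m[48;2;31;19;18m🬎[38;2;77;10;22m[48;2;33;21;19m🬩[38;2;35;22;20m[48;2;32;19;18m🬂[38;2;35;22;20m[48;2;32;19;18m🬂[38;2;35;22;20m[48;2;32;19;18m🬂[38;2;35;22;20m[48;2;32;19;18m🬂[0m
[38;2;29;16;17m[48;2;26;14;16m🬎[38;2;29;16;17m[48;2;26;14;16m🬎[38;2;29;16;17m[48;2;26;14;16m🬎[38;2;29;16;17m[48;2;26;14;16m🬎[38;2;97;13;27m[48;2;46;10;16m▐[38;2;61;8;17m[48;2;28;16;17m🬏[38;2;29;16;17m[48;2;26;14;16m🬎[38;2;30;9;12m[48;2;108;17;32m🬝[38;2;122;17;35m[48;2;27;15;16m🬄[38;2;29;16;17m[48;2;26;14;16m🬎[38;2;29;16;17m[48;2;26;14;16m🬎[38;2;29;16;17m[48;2;26;14;16m🬎[0m
[38;2;23;12;15m[48;2;21;10;14m🬎[38;2;23;12;15m[48;2;21;10;14m🬎[38;2;23;12;15m[48;2;21;10;14m🬎[38;2;23;12;15m[48;2;21;10;14m🬎[38;2;72;10;20m[48;2;22;11;14m🬁[38;2;99;14;28m[48;2;21;10;14m🬊[38;2;106;15;30m[48;2;21;10;14m🬎[38;2;157;45;63m[48;2;22;10;14m🬂[38;2;23;12;15m[48;2;21;10;14m🬎[38;2;23;12;15m[48;2;21;10;14m🬎[38;2;23;12;15m[48;2;21;10;14m🬎[38;2;23;12;15m[48;2;21;10;14m🬎[0m
[38;2;19;8;14m[48;2;16;6;13m🬂[38;2;19;8;14m[48;2;16;6;13m🬂[38;2;19;8;14m[48;2;16;6;13m🬂[38;2;19;8;14m[48;2;16;6;13m🬂[38;2;19;8;14m[48;2;16;6;13m🬂[38;2;19;8;14m[48;2;16;6;13m🬂[38;2;19;8;14m[48;2;16;6;13m🬂[38;2;19;8;14m[48;2;16;6;13m🬂[38;2;19;8;14m[48;2;16;6;13m🬂[38;2;19;8;14m[48;2;16;6;13m🬂[38;2;19;8;14m[48;2;16;6;13m🬂[38;2;19;8;14m[48;2;16;6;13m🬂[0m
</frame>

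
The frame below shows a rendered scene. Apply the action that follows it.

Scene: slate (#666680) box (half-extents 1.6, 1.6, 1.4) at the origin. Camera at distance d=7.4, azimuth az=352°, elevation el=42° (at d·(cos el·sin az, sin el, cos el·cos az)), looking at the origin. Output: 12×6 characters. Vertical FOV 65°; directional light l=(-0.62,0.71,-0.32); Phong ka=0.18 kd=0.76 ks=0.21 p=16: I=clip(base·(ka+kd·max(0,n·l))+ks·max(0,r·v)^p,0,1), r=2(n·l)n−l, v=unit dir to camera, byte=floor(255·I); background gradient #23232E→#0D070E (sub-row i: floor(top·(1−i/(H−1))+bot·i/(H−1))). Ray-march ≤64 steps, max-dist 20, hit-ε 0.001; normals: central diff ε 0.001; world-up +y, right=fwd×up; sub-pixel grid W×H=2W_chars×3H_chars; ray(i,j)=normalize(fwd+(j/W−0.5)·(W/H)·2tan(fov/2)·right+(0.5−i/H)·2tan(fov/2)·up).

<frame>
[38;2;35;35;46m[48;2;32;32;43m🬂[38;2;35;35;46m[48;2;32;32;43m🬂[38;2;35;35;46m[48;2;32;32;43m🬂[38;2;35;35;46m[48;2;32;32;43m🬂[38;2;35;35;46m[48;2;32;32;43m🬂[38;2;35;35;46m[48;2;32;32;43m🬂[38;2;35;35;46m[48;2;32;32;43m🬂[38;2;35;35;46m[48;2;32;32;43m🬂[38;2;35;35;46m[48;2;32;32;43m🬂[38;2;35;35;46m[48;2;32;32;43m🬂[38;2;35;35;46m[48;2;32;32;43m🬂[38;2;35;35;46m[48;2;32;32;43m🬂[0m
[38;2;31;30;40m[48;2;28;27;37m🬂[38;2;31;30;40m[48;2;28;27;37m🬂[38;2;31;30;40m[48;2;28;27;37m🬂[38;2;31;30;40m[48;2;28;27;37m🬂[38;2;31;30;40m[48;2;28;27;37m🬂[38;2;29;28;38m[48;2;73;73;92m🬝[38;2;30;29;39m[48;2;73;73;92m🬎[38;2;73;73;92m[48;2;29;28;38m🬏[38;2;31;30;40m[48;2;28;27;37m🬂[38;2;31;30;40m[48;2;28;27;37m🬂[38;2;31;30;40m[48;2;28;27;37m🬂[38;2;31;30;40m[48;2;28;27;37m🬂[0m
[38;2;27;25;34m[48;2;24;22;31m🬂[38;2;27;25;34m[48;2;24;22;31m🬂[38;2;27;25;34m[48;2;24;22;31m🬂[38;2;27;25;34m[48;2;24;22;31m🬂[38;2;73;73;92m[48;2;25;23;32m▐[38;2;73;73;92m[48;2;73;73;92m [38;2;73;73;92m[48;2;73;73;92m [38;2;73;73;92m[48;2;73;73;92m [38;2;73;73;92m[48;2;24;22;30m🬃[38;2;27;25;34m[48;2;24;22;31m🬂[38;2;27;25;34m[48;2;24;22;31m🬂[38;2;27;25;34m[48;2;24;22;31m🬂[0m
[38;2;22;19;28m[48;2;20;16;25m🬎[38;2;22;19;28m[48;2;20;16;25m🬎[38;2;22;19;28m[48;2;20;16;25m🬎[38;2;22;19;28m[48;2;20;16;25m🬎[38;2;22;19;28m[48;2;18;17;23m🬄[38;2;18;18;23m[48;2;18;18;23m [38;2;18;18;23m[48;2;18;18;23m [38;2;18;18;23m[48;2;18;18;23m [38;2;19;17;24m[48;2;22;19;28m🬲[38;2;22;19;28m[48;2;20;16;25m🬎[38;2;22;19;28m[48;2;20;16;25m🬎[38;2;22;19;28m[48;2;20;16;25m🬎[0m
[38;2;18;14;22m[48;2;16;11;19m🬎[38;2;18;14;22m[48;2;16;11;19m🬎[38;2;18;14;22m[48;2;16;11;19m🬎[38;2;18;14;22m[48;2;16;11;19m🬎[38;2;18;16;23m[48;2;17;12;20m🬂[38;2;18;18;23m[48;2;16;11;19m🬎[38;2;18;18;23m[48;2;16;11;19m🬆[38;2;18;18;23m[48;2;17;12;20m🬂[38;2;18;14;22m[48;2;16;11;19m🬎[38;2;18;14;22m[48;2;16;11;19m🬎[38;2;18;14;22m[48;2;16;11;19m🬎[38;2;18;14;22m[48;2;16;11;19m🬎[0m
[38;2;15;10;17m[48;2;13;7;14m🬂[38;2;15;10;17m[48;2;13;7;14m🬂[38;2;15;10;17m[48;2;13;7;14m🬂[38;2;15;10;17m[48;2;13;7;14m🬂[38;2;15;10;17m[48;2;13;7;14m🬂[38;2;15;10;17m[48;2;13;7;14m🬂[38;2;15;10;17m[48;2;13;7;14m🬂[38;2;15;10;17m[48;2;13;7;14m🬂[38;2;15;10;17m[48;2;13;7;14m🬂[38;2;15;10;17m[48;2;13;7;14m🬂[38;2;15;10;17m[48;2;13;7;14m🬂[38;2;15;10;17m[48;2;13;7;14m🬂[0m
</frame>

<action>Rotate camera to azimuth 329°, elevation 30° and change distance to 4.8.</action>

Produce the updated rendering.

<frame>
[38;2;35;35;46m[48;2;32;32;43m🬂[38;2;35;35;46m[48;2;32;32;43m🬂[38;2;35;35;46m[48;2;32;32;43m🬂[38;2;35;35;46m[48;2;32;32;43m🬂[38;2;35;35;46m[48;2;32;32;43m🬂[38;2;35;35;46m[48;2;32;32;43m🬂[38;2;35;35;46m[48;2;32;32;43m🬂[38;2;35;35;46m[48;2;32;32;43m🬂[38;2;35;35;46m[48;2;32;32;43m🬂[38;2;35;35;46m[48;2;32;32;43m🬂[38;2;35;35;46m[48;2;32;32;43m🬂[38;2;35;35;46m[48;2;32;32;43m🬂[0m
[38;2;31;30;40m[48;2;28;27;37m🬂[38;2;31;30;40m[48;2;28;27;37m🬂[38;2;31;30;40m[48;2;28;27;37m🬂[38;2;31;30;40m[48;2;71;71;89m🬂[38;2;31;30;40m[48;2;73;73;92m🬂[38;2;31;30;40m[48;2;73;73;92m🬂[38;2;31;30;40m[48;2;73;73;92m🬂[38;2;31;30;40m[48;2;73;73;92m🬂[38;2;73;73;92m[48;2;26;26;34m🬚[38;2;73;73;92m[48;2;25;24;32m🬃[38;2;31;30;40m[48;2;28;27;37m🬂[38;2;31;30;40m[48;2;28;27;37m🬂[0m
[38;2;27;25;34m[48;2;24;22;31m🬂[38;2;27;25;34m[48;2;24;22;31m🬂[38;2;27;25;34m[48;2;24;22;31m🬂[38;2;66;66;83m[48;2;24;21;30m🬬[38;2;70;70;89m[48;2;18;18;23m🬒[38;2;73;73;92m[48;2;18;18;23m🬂[38;2;18;18;23m[48;2;18;18;23m [38;2;18;18;23m[48;2;18;18;23m [38;2;18;18;23m[48;2;18;18;23m [38;2;18;18;23m[48;2;18;18;23m [38;2;27;25;34m[48;2;24;22;31m🬂[38;2;27;25;34m[48;2;24;22;31m🬂[0m
[38;2;22;19;28m[48;2;20;16;25m🬎[38;2;22;19;28m[48;2;20;16;25m🬎[38;2;22;19;28m[48;2;20;16;25m🬎[38;2;66;66;83m[48;2;21;18;27m▐[38;2;66;66;83m[48;2;18;18;23m▌[38;2;18;18;23m[48;2;18;18;23m [38;2;18;18;23m[48;2;18;18;23m [38;2;18;18;23m[48;2;18;18;23m [38;2;18;18;23m[48;2;18;18;23m [38;2;18;17;23m[48;2;22;19;28m🬲[38;2;22;19;28m[48;2;20;16;25m🬎[38;2;22;19;28m[48;2;20;16;25m🬎[0m
[38;2;18;14;22m[48;2;16;11;19m🬎[38;2;18;14;22m[48;2;16;11;19m🬎[38;2;18;14;22m[48;2;16;11;19m🬎[38;2;18;14;22m[48;2;16;11;19m🬎[38;2;66;66;83m[48;2;18;18;23m🬲[38;2;18;18;23m[48;2;18;18;23m [38;2;18;18;23m[48;2;18;18;23m [38;2;18;18;23m[48;2;18;18;23m [38;2;18;18;23m[48;2;16;11;19m🬝[38;2;18;14;22m[48;2;16;11;19m🬎[38;2;18;14;22m[48;2;16;11;19m🬎[38;2;18;14;22m[48;2;16;11;19m🬎[0m
[38;2;15;10;17m[48;2;13;7;14m🬂[38;2;15;10;17m[48;2;13;7;14m🬂[38;2;15;10;17m[48;2;13;7;14m🬂[38;2;15;10;17m[48;2;13;7;14m🬂[38;2;66;66;83m[48;2;13;8;15m🬉[38;2;18;18;23m[48;2;18;18;23m [38;2;18;18;23m[48;2;13;7;14m🬆[38;2;18;18;23m[48;2;13;8;15m🬀[38;2;15;10;17m[48;2;13;7;14m🬂[38;2;15;10;17m[48;2;13;7;14m🬂[38;2;15;10;17m[48;2;13;7;14m🬂[38;2;15;10;17m[48;2;13;7;14m🬂[0m
</frame>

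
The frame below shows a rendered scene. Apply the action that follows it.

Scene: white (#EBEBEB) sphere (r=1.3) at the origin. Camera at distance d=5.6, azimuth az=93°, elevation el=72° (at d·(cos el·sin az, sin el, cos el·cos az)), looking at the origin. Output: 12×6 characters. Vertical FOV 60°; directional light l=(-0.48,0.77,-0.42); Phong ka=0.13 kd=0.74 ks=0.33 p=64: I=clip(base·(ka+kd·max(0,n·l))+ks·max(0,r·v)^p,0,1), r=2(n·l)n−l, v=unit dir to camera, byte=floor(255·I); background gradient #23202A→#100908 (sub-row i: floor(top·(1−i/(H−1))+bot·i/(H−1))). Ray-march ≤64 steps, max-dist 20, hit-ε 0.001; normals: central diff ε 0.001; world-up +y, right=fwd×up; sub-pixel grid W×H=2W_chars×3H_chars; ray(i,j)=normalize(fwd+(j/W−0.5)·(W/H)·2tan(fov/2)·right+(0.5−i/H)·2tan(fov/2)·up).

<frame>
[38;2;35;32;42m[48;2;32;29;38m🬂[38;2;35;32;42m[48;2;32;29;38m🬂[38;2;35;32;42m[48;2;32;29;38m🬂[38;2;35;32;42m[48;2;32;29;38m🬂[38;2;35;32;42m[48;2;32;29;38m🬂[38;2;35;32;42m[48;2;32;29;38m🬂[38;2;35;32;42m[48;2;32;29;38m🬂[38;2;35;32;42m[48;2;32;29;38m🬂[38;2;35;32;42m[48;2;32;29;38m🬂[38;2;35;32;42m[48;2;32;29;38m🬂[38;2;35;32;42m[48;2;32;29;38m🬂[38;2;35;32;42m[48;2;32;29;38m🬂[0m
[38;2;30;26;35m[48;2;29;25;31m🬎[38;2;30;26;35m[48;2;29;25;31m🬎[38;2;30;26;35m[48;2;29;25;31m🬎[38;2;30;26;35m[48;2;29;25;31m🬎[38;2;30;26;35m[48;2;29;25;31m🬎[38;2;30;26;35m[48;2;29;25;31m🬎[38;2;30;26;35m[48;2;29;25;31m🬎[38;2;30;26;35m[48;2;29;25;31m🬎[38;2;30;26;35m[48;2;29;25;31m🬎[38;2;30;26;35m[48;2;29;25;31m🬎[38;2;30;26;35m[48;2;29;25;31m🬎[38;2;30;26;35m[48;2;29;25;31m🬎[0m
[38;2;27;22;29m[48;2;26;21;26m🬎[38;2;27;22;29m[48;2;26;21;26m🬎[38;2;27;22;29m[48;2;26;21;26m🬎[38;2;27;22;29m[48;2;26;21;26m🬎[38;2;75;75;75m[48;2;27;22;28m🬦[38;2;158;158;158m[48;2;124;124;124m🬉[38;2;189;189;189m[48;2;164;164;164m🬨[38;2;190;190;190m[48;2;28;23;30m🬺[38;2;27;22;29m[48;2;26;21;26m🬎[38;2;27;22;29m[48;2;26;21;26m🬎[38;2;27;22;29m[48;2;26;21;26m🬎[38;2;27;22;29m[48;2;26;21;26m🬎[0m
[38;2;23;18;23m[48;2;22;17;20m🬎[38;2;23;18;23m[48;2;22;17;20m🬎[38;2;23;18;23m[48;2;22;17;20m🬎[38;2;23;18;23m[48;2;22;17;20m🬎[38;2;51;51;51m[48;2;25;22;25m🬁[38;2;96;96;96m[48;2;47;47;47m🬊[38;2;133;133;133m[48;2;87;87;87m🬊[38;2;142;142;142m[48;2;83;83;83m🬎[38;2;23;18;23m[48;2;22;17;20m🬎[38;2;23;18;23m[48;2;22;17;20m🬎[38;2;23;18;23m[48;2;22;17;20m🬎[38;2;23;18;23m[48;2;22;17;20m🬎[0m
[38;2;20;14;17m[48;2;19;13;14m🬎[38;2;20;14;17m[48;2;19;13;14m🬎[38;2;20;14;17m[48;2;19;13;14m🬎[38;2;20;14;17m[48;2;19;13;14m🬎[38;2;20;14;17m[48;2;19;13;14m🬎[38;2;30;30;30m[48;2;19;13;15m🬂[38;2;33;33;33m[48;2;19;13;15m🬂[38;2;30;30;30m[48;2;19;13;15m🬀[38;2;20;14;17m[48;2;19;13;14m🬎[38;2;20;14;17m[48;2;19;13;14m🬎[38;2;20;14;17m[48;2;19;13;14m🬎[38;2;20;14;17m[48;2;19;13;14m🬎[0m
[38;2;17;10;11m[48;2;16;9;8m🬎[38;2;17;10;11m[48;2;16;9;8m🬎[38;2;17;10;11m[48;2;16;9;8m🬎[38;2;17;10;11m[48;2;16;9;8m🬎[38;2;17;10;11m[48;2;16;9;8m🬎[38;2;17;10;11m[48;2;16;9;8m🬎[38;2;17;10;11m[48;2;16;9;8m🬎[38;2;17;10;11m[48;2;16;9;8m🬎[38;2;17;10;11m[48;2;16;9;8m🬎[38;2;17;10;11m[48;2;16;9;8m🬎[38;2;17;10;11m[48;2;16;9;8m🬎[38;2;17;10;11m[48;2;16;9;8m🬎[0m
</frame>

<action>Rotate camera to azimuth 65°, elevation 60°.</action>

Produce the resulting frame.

<frame>
[38;2;35;32;42m[48;2;32;29;38m🬂[38;2;35;32;42m[48;2;32;29;38m🬂[38;2;35;32;42m[48;2;32;29;38m🬂[38;2;35;32;42m[48;2;32;29;38m🬂[38;2;35;32;42m[48;2;32;29;38m🬂[38;2;35;32;42m[48;2;32;29;38m🬂[38;2;35;32;42m[48;2;32;29;38m🬂[38;2;35;32;42m[48;2;32;29;38m🬂[38;2;35;32;42m[48;2;32;29;38m🬂[38;2;35;32;42m[48;2;32;29;38m🬂[38;2;35;32;42m[48;2;32;29;38m🬂[38;2;35;32;42m[48;2;32;29;38m🬂[0m
[38;2;30;26;35m[48;2;29;25;31m🬎[38;2;30;26;35m[48;2;29;25;31m🬎[38;2;30;26;35m[48;2;29;25;31m🬎[38;2;30;26;35m[48;2;29;25;31m🬎[38;2;30;26;35m[48;2;29;25;31m🬎[38;2;30;26;35m[48;2;29;25;31m🬎[38;2;30;26;35m[48;2;29;25;31m🬎[38;2;30;26;35m[48;2;29;25;31m🬎[38;2;30;26;35m[48;2;29;25;31m🬎[38;2;30;26;35m[48;2;29;25;31m🬎[38;2;30;26;35m[48;2;29;25;31m🬎[38;2;30;26;35m[48;2;29;25;31m🬎[0m
[38;2;27;22;29m[48;2;26;21;26m🬎[38;2;27;22;29m[48;2;26;21;26m🬎[38;2;27;22;29m[48;2;26;21;26m🬎[38;2;27;22;29m[48;2;26;21;26m🬎[38;2;101;101;101m[48;2;27;22;28m🬦[38;2;161;161;161m[48;2;119;119;119m🬊[38;2;179;179;179m[48;2;128;128;128m🬎[38;2;156;156;156m[48;2;28;23;30m🬺[38;2;27;22;29m[48;2;26;21;26m🬎[38;2;27;22;29m[48;2;26;21;26m🬎[38;2;27;22;29m[48;2;26;21;26m🬎[38;2;27;22;29m[48;2;26;21;26m🬎[0m
[38;2;23;18;23m[48;2;22;17;20m🬎[38;2;23;18;23m[48;2;22;17;20m🬎[38;2;23;18;23m[48;2;22;17;20m🬎[38;2;23;18;23m[48;2;22;17;20m🬎[38;2;54;54;54m[48;2;25;22;25m🬁[38;2;79;79;79m[48;2;36;36;36m🬂[38;2;95;95;95m[48;2;44;44;44m🬂[38;2;98;98;98m[48;2;45;45;45m🬂[38;2;23;18;23m[48;2;22;17;20m🬎[38;2;23;18;23m[48;2;22;17;20m🬎[38;2;23;18;23m[48;2;22;17;20m🬎[38;2;23;18;23m[48;2;22;17;20m🬎[0m
[38;2;20;14;17m[48;2;19;13;14m🬎[38;2;20;14;17m[48;2;19;13;14m🬎[38;2;20;14;17m[48;2;19;13;14m🬎[38;2;20;14;17m[48;2;19;13;14m🬎[38;2;20;14;17m[48;2;19;13;14m🬎[38;2;30;30;30m[48;2;19;13;15m🬂[38;2;30;30;30m[48;2;19;13;15m🬂[38;2;30;30;30m[48;2;19;13;15m🬀[38;2;20;14;17m[48;2;19;13;14m🬎[38;2;20;14;17m[48;2;19;13;14m🬎[38;2;20;14;17m[48;2;19;13;14m🬎[38;2;20;14;17m[48;2;19;13;14m🬎[0m
[38;2;17;10;11m[48;2;16;9;8m🬎[38;2;17;10;11m[48;2;16;9;8m🬎[38;2;17;10;11m[48;2;16;9;8m🬎[38;2;17;10;11m[48;2;16;9;8m🬎[38;2;17;10;11m[48;2;16;9;8m🬎[38;2;17;10;11m[48;2;16;9;8m🬎[38;2;17;10;11m[48;2;16;9;8m🬎[38;2;17;10;11m[48;2;16;9;8m🬎[38;2;17;10;11m[48;2;16;9;8m🬎[38;2;17;10;11m[48;2;16;9;8m🬎[38;2;17;10;11m[48;2;16;9;8m🬎[38;2;17;10;11m[48;2;16;9;8m🬎[0m
</frame>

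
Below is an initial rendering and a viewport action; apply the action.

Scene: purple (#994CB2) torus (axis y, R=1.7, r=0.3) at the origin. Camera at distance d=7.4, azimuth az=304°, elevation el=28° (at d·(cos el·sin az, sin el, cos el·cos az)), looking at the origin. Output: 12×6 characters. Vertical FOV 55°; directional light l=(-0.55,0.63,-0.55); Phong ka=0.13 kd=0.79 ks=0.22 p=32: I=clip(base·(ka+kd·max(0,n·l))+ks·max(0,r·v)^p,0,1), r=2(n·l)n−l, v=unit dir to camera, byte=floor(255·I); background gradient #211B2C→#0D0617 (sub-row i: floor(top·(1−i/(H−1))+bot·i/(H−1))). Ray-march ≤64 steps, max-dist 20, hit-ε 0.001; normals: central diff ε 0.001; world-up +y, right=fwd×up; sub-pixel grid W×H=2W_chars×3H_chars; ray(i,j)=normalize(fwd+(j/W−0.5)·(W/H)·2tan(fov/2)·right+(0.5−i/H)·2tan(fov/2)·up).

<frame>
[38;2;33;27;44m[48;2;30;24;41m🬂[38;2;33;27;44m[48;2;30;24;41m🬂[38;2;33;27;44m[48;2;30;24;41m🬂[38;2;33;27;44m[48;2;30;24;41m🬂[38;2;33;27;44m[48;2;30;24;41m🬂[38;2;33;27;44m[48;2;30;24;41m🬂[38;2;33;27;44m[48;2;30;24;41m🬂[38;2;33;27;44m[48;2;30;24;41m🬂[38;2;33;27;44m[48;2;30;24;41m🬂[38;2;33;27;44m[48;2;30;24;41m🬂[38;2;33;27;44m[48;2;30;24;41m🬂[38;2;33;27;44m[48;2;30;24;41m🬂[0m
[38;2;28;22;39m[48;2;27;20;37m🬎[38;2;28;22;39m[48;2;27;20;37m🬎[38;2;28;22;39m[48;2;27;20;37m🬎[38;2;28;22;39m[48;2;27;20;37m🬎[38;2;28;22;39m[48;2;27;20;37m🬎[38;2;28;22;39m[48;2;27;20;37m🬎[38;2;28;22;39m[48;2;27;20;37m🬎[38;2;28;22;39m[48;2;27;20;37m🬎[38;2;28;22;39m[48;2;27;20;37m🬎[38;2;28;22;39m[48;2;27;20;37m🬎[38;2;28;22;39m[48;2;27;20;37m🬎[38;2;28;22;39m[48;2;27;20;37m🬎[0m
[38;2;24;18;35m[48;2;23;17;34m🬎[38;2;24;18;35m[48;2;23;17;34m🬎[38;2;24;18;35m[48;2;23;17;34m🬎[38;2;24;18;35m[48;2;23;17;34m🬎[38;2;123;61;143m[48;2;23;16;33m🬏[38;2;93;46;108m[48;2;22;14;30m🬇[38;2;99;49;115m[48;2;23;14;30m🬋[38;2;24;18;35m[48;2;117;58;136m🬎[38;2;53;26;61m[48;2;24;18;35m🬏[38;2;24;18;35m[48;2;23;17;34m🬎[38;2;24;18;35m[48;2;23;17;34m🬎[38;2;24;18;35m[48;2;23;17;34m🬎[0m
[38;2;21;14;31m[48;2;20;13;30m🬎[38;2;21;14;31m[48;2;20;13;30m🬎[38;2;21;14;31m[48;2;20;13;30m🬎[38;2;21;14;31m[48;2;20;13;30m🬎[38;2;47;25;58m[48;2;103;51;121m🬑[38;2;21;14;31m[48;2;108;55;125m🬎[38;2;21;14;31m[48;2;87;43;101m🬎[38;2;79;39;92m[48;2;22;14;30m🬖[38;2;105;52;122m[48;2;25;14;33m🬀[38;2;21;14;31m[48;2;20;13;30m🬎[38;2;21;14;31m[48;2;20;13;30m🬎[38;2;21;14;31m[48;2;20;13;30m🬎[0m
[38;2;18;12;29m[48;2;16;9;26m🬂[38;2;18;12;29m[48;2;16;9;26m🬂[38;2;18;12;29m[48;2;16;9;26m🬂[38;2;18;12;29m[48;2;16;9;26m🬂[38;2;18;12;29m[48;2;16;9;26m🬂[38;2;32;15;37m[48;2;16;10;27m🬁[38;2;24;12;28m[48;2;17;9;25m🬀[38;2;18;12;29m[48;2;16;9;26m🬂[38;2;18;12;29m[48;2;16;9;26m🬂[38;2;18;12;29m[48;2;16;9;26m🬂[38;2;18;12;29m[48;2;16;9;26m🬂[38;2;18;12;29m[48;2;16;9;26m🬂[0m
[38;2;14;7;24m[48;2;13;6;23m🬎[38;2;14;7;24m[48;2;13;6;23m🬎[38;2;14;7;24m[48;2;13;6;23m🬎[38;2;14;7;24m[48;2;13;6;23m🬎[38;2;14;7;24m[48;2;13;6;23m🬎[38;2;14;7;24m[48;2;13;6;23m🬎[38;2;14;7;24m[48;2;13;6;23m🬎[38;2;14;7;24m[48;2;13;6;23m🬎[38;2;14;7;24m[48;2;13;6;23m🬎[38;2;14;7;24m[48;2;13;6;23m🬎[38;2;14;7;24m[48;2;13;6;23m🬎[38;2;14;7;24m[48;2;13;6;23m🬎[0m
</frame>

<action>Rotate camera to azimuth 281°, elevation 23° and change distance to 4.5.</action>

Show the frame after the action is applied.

<frame>
[38;2;33;27;44m[48;2;30;24;41m🬂[38;2;33;27;44m[48;2;30;24;41m🬂[38;2;33;27;44m[48;2;30;24;41m🬂[38;2;33;27;44m[48;2;30;24;41m🬂[38;2;33;27;44m[48;2;30;24;41m🬂[38;2;33;27;44m[48;2;30;24;41m🬂[38;2;33;27;44m[48;2;30;24;41m🬂[38;2;33;27;44m[48;2;30;24;41m🬂[38;2;33;27;44m[48;2;30;24;41m🬂[38;2;33;27;44m[48;2;30;24;41m🬂[38;2;33;27;44m[48;2;30;24;41m🬂[38;2;33;27;44m[48;2;30;24;41m🬂[0m
[38;2;28;22;39m[48;2;27;20;37m🬎[38;2;28;22;39m[48;2;27;20;37m🬎[38;2;28;22;39m[48;2;27;20;37m🬎[38;2;28;22;39m[48;2;27;20;37m🬎[38;2;28;22;39m[48;2;27;20;37m🬎[38;2;28;22;39m[48;2;27;20;37m🬎[38;2;28;22;39m[48;2;27;20;37m🬎[38;2;28;22;39m[48;2;27;20;37m🬎[38;2;28;22;39m[48;2;27;20;37m🬎[38;2;28;22;39m[48;2;27;20;37m🬎[38;2;28;22;39m[48;2;27;20;37m🬎[38;2;28;22;39m[48;2;27;20;37m🬎[0m
[38;2;24;18;35m[48;2;23;17;34m🬎[38;2;24;18;35m[48;2;23;17;34m🬎[38;2;24;18;35m[48;2;109;54;127m🬝[38;2;94;46;110m[48;2;27;17;36m🬇[38;2;67;33;78m[48;2;22;14;29m🬋[38;2;76;37;88m[48;2;22;14;29m🬋[38;2;107;53;125m[48;2;23;16;32m🬋[38;2;41;23;51m[48;2;159;92;181m🬰[38;2;25;19;36m[48;2;120;59;140m🬂[38;2;24;18;35m[48;2;103;51;119m🬎[38;2;24;18;35m[48;2;23;17;34m🬎[38;2;24;18;35m[48;2;23;17;34m🬎[0m
[38;2;21;14;31m[48;2;20;13;30m🬎[38;2;21;14;31m[48;2;20;13;30m🬎[38;2;85;42;99m[48;2;132;65;154m🬁[38;2;19;10;25m[48;2;106;52;124m🬊[38;2;21;14;31m[48;2;90;44;105m🬎[38;2;21;14;31m[48;2;20;13;30m🬎[38;2;21;14;31m[48;2;20;13;30m🬎[38;2;21;14;31m[48;2;90;45;105m🬝[38;2;21;14;31m[48;2;85;42;100m🬌[38;2;103;51;120m[48;2;80;39;93m🬆[38;2;46;22;53m[48;2;22;13;30m🬄[38;2;21;14;31m[48;2;20;13;30m🬎[0m
[38;2;18;12;29m[48;2;16;9;26m🬂[38;2;18;12;29m[48;2;16;9;26m🬂[38;2;128;63;149m[48;2;16;10;27m🬁[38;2;127;66;146m[48;2;16;9;26m🬎[38;2;124;63;143m[48;2;75;37;88m🬎[38;2;114;56;132m[48;2;81;40;95m🬎[38;2;105;52;123m[48;2;72;35;84m🬎[38;2;95;47;110m[48;2;51;25;59m🬎[38;2;81;40;95m[48;2;30;15;38m🬆[38;2;65;32;76m[48;2;22;11;30m🬀[38;2;18;12;29m[48;2;16;9;26m🬂[38;2;18;12;29m[48;2;16;9;26m🬂[0m
[38;2;14;7;24m[48;2;13;6;23m🬎[38;2;14;7;24m[48;2;13;6;23m🬎[38;2;14;7;24m[48;2;13;6;23m🬎[38;2;14;7;24m[48;2;13;6;23m🬎[38;2;14;7;24m[48;2;13;6;23m🬎[38;2;14;7;24m[48;2;13;6;23m🬎[38;2;14;7;24m[48;2;13;6;23m🬎[38;2;14;7;24m[48;2;13;6;23m🬎[38;2;14;7;24m[48;2;13;6;23m🬎[38;2;14;7;24m[48;2;13;6;23m🬎[38;2;14;7;24m[48;2;13;6;23m🬎[38;2;14;7;24m[48;2;13;6;23m🬎[0m
</frame>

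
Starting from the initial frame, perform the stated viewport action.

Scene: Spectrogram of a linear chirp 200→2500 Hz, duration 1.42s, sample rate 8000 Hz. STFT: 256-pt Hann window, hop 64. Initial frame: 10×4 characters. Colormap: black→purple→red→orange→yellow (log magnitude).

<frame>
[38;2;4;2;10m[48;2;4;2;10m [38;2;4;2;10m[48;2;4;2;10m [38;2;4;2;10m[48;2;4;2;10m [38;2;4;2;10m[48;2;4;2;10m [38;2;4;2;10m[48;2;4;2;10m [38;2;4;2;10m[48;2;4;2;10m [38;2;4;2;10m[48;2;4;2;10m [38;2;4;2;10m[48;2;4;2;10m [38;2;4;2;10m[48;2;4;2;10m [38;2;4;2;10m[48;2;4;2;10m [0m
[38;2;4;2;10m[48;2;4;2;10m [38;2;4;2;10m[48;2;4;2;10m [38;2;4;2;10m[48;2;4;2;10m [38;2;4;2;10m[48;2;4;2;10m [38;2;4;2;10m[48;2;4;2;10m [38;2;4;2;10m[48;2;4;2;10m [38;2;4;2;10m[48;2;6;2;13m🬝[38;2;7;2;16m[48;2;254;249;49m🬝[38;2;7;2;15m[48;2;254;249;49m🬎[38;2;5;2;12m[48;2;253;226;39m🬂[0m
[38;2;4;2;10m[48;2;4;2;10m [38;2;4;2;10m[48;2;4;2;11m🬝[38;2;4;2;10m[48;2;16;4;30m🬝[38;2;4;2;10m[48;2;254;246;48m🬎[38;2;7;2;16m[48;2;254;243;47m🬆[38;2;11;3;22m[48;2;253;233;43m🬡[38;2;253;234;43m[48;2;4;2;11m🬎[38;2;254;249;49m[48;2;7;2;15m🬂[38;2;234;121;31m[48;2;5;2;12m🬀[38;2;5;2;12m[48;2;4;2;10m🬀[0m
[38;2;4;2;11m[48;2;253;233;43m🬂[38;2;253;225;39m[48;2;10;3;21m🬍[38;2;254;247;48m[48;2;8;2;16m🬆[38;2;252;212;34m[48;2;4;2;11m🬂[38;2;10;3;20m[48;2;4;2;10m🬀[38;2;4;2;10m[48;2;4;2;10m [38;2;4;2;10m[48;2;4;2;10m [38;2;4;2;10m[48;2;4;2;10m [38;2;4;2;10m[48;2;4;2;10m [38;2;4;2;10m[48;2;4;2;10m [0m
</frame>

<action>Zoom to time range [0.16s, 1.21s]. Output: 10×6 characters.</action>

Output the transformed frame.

<frame>
[38;2;4;2;10m[48;2;4;2;10m [38;2;4;2;10m[48;2;4;2;10m [38;2;4;2;10m[48;2;4;2;10m [38;2;4;2;10m[48;2;4;2;10m [38;2;4;2;10m[48;2;4;2;10m [38;2;4;2;10m[48;2;4;2;10m [38;2;4;2;10m[48;2;4;2;10m [38;2;4;2;10m[48;2;4;2;10m [38;2;4;2;10m[48;2;4;2;10m [38;2;4;2;10m[48;2;4;2;10m [0m
[38;2;4;2;10m[48;2;4;2;10m [38;2;4;2;10m[48;2;4;2;10m [38;2;4;2;10m[48;2;4;2;10m [38;2;4;2;10m[48;2;4;2;10m [38;2;4;2;10m[48;2;4;2;10m [38;2;4;2;10m[48;2;4;2;10m [38;2;4;2;10m[48;2;4;2;10m [38;2;4;2;10m[48;2;4;2;10m [38;2;4;2;10m[48;2;4;2;10m [38;2;4;2;10m[48;2;4;2;10m [0m
[38;2;4;2;10m[48;2;4;2;10m [38;2;4;2;10m[48;2;4;2;10m [38;2;4;2;10m[48;2;4;2;10m [38;2;4;2;10m[48;2;4;2;10m [38;2;4;2;10m[48;2;4;2;10m [38;2;4;2;10m[48;2;4;2;10m [38;2;4;2;10m[48;2;4;2;10m [38;2;4;2;10m[48;2;6;2;13m🬝[38;2;6;2;14m[48;2;217;87;55m🬝[38;2;7;2;15m[48;2;254;249;49m🬎[0m
[38;2;4;2;10m[48;2;4;2;10m [38;2;4;2;10m[48;2;4;2;10m [38;2;4;2;10m[48;2;4;2;10m [38;2;4;2;10m[48;2;6;2;13m🬝[38;2;6;2;14m[48;2;204;60;74m🬝[38;2;11;3;22m[48;2;254;249;49m🬎[38;2;7;2;16m[48;2;253;233;42m🬂[38;2;254;249;49m[48;2;42;10;53m🬍[38;2;249;209;41m[48;2;8;2;17m🬆[38;2;254;247;49m[48;2;28;7;25m🬀[0m
[38;2;6;2;14m[48;2;178;46;81m🬝[38;2;10;3;21m[48;2;254;249;49m🬎[38;2;7;2;16m[48;2;253;231;41m🬂[38;2;254;248;49m[48;2;32;7;54m🬍[38;2;252;217;36m[48;2;8;2;17m🬆[38;2;254;249;49m[48;2;32;8;25m🬀[38;2;10;3;20m[48;2;4;2;10m🬀[38;2;4;2;11m[48;2;4;2;10m🬀[38;2;4;2;10m[48;2;4;2;10m [38;2;4;2;10m[48;2;4;2;10m [0m
[38;2;245;202;46m[48;2;8;2;17m🬆[38;2;254;249;49m[48;2;25;6;26m🬀[38;2;9;3;19m[48;2;4;2;10m🬀[38;2;4;2;11m[48;2;4;2;10m🬀[38;2;4;2;10m[48;2;4;2;10m [38;2;4;2;10m[48;2;4;2;10m [38;2;4;2;10m[48;2;4;2;10m [38;2;4;2;10m[48;2;4;2;10m [38;2;4;2;10m[48;2;4;2;10m [38;2;4;2;10m[48;2;4;2;10m [0m
</frame>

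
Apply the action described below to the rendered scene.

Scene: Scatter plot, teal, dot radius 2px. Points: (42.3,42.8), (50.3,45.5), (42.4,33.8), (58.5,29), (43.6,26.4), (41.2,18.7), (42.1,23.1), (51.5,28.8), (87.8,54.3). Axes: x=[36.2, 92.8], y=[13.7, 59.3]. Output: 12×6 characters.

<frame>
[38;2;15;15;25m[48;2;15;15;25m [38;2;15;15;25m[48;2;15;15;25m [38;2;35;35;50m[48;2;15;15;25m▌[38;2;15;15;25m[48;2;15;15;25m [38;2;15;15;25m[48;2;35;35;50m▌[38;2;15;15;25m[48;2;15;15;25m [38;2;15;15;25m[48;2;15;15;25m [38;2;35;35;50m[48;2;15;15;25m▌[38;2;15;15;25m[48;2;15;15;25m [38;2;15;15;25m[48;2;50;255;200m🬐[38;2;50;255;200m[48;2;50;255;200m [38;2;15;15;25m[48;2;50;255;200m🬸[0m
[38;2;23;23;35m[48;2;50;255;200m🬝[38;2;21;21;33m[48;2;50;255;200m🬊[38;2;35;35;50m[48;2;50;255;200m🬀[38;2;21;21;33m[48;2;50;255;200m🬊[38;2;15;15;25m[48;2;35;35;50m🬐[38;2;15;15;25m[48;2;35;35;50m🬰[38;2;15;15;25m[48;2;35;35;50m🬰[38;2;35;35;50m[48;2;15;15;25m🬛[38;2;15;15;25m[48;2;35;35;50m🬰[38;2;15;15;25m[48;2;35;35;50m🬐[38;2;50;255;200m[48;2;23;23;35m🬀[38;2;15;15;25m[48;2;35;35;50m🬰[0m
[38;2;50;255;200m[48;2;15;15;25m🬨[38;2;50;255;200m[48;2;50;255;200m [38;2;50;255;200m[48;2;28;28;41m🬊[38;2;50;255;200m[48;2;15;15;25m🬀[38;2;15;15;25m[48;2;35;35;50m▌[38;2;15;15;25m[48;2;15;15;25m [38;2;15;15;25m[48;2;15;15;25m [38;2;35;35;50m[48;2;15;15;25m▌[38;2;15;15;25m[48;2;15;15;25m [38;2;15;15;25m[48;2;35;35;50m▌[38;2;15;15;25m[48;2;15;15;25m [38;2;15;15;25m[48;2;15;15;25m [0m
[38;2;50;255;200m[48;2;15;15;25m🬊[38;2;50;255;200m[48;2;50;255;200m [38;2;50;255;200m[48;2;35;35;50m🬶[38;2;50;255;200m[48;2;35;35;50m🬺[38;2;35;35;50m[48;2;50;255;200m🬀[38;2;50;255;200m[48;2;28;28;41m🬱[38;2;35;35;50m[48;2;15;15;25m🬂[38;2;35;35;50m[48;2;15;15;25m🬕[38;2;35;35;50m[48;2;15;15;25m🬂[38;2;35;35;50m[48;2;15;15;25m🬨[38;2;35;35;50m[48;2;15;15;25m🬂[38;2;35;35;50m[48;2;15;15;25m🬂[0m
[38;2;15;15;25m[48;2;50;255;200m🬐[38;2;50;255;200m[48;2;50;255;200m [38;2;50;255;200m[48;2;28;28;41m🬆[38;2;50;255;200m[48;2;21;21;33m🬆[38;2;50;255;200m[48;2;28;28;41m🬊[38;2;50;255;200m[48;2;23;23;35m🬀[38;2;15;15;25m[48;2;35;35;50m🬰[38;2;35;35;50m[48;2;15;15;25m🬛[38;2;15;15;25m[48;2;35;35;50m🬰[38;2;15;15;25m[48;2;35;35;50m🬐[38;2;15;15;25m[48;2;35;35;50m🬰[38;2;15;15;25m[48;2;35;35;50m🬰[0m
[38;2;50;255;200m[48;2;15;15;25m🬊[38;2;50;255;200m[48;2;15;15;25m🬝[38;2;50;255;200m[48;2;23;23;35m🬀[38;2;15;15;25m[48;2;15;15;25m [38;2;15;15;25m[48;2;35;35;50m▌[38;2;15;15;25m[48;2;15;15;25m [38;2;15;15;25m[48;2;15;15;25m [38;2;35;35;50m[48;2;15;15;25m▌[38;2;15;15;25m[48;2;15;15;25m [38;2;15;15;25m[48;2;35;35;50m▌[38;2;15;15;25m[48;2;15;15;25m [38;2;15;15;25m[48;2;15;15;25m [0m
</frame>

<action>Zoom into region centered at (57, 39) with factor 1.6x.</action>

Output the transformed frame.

<frame>
[38;2;15;15;25m[48;2;15;15;25m [38;2;15;15;25m[48;2;15;15;25m [38;2;35;35;50m[48;2;15;15;25m▌[38;2;15;15;25m[48;2;50;255;200m🬝[38;2;15;15;25m[48;2;35;35;50m▌[38;2;15;15;25m[48;2;15;15;25m [38;2;15;15;25m[48;2;15;15;25m [38;2;35;35;50m[48;2;15;15;25m▌[38;2;15;15;25m[48;2;15;15;25m [38;2;15;15;25m[48;2;35;35;50m▌[38;2;15;15;25m[48;2;15;15;25m [38;2;15;15;25m[48;2;15;15;25m [0m
[38;2;21;21;33m[48;2;50;255;200m🬆[38;2;23;23;35m[48;2;50;255;200m🬬[38;2;27;27;40m[48;2;50;255;200m🬴[38;2;50;255;200m[48;2;50;255;200m [38;2;50;255;200m[48;2;35;35;50m🬛[38;2;15;15;25m[48;2;35;35;50m🬰[38;2;15;15;25m[48;2;35;35;50m🬰[38;2;35;35;50m[48;2;15;15;25m🬛[38;2;15;15;25m[48;2;35;35;50m🬰[38;2;15;15;25m[48;2;35;35;50m🬐[38;2;15;15;25m[48;2;35;35;50m🬰[38;2;15;15;25m[48;2;35;35;50m🬰[0m
[38;2;50;255;200m[48;2;15;15;25m🬬[38;2;50;255;200m[48;2;15;15;25m🬆[38;2;35;35;50m[48;2;15;15;25m▌[38;2;15;15;25m[48;2;50;255;200m🬺[38;2;15;15;25m[48;2;35;35;50m▌[38;2;15;15;25m[48;2;15;15;25m [38;2;15;15;25m[48;2;15;15;25m [38;2;35;35;50m[48;2;15;15;25m▌[38;2;15;15;25m[48;2;15;15;25m [38;2;15;15;25m[48;2;35;35;50m▌[38;2;15;15;25m[48;2;15;15;25m [38;2;15;15;25m[48;2;15;15;25m [0m
[38;2;28;28;41m[48;2;50;255;200m🬆[38;2;50;255;200m[48;2;35;35;50m🬺[38;2;27;27;40m[48;2;50;255;200m🬬[38;2;35;35;50m[48;2;15;15;25m🬂[38;2;35;35;50m[48;2;15;15;25m🬨[38;2;35;35;50m[48;2;15;15;25m🬂[38;2;35;35;50m[48;2;15;15;25m🬂[38;2;35;35;50m[48;2;15;15;25m🬕[38;2;35;35;50m[48;2;15;15;25m🬂[38;2;35;35;50m[48;2;15;15;25m🬨[38;2;35;35;50m[48;2;15;15;25m🬂[38;2;35;35;50m[48;2;15;15;25m🬂[0m
[38;2;23;23;35m[48;2;50;255;200m🬺[38;2;50;255;200m[48;2;25;25;37m🬕[38;2;31;31;45m[48;2;50;255;200m🬝[38;2;15;15;25m[48;2;50;255;200m🬀[38;2;28;28;41m[48;2;50;255;200m🬊[38;2;21;21;33m[48;2;50;255;200m🬆[38;2;50;255;200m[48;2;15;15;25m🬺[38;2;27;27;40m[48;2;50;255;200m🬬[38;2;15;15;25m[48;2;35;35;50m🬰[38;2;15;15;25m[48;2;35;35;50m🬐[38;2;15;15;25m[48;2;35;35;50m🬰[38;2;15;15;25m[48;2;35;35;50m🬰[0m
[38;2;15;15;25m[48;2;50;255;200m🬀[38;2;50;255;200m[48;2;50;255;200m [38;2;23;23;35m[48;2;50;255;200m🬸[38;2;50;255;200m[48;2;15;15;25m🬊[38;2;50;255;200m[48;2;27;27;40m🬀[38;2;15;15;25m[48;2;50;255;200m🬺[38;2;50;255;200m[48;2;15;15;25m🬆[38;2;35;35;50m[48;2;15;15;25m▌[38;2;15;15;25m[48;2;15;15;25m [38;2;15;15;25m[48;2;35;35;50m▌[38;2;15;15;25m[48;2;15;15;25m [38;2;15;15;25m[48;2;15;15;25m [0m
</frame>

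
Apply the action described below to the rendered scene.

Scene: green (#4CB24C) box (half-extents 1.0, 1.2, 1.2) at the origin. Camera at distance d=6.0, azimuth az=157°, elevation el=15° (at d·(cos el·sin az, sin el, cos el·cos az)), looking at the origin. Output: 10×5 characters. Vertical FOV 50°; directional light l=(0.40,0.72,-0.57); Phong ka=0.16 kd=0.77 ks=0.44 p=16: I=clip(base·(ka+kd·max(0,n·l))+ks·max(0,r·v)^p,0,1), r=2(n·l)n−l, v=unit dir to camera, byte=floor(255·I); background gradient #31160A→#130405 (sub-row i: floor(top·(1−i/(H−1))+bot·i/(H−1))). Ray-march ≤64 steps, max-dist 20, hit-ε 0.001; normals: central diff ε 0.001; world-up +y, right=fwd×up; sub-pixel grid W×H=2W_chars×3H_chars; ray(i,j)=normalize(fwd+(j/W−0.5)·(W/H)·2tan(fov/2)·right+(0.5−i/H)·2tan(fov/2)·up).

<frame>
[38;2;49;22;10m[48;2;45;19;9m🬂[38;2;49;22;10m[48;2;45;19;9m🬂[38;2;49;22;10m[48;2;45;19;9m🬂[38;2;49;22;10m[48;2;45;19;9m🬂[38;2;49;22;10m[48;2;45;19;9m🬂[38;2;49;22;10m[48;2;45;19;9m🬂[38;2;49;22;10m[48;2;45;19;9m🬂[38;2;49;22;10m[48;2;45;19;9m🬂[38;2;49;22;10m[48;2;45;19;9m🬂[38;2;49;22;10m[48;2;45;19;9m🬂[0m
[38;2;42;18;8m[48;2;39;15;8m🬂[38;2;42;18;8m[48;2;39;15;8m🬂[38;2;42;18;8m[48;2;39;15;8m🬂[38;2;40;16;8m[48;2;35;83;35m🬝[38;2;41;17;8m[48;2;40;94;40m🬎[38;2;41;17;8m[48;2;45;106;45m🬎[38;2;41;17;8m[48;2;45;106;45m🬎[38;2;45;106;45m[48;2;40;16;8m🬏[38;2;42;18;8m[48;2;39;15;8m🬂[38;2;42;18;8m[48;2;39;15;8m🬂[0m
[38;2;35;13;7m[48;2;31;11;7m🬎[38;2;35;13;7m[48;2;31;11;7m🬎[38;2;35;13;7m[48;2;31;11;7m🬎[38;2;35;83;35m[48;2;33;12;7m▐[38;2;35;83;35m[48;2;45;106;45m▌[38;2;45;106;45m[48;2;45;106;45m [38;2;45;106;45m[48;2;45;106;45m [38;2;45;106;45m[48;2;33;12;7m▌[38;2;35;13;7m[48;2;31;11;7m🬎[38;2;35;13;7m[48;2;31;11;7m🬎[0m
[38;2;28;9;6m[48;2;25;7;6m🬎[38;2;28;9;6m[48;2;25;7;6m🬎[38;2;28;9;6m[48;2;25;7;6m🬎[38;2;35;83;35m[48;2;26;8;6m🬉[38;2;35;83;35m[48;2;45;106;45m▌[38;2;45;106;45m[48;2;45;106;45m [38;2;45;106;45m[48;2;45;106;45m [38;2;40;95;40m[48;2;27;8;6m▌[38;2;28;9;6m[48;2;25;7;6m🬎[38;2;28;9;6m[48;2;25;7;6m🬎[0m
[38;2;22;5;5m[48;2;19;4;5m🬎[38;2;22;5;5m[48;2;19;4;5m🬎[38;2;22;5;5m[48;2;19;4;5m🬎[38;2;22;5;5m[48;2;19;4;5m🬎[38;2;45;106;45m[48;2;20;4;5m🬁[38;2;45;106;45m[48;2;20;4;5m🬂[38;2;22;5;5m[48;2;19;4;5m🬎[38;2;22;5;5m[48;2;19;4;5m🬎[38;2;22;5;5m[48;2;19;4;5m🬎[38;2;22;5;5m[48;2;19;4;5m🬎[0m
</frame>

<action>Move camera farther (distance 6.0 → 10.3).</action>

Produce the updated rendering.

<frame>
[38;2;49;22;10m[48;2;45;19;9m🬂[38;2;49;22;10m[48;2;45;19;9m🬂[38;2;49;22;10m[48;2;45;19;9m🬂[38;2;49;22;10m[48;2;45;19;9m🬂[38;2;49;22;10m[48;2;45;19;9m🬂[38;2;49;22;10m[48;2;45;19;9m🬂[38;2;49;22;10m[48;2;45;19;9m🬂[38;2;49;22;10m[48;2;45;19;9m🬂[38;2;49;22;10m[48;2;45;19;9m🬂[38;2;49;22;10m[48;2;45;19;9m🬂[0m
[38;2;42;18;8m[48;2;39;15;8m🬂[38;2;42;18;8m[48;2;39;15;8m🬂[38;2;42;18;8m[48;2;39;15;8m🬂[38;2;42;18;8m[48;2;39;15;8m🬂[38;2;42;18;8m[48;2;39;15;8m🬂[38;2;42;18;8m[48;2;39;15;8m🬂[38;2;42;18;8m[48;2;39;15;8m🬂[38;2;42;18;8m[48;2;39;15;8m🬂[38;2;42;18;8m[48;2;39;15;8m🬂[38;2;42;18;8m[48;2;39;15;8m🬂[0m
[38;2;35;13;7m[48;2;31;11;7m🬎[38;2;35;13;7m[48;2;31;11;7m🬎[38;2;35;13;7m[48;2;31;11;7m🬎[38;2;35;13;7m[48;2;31;11;7m🬎[38;2;35;83;35m[48;2;35;83;35m [38;2;45;106;45m[48;2;45;106;45m [38;2;45;106;45m[48;2;33;12;7m▌[38;2;35;13;7m[48;2;31;11;7m🬎[38;2;35;13;7m[48;2;31;11;7m🬎[38;2;35;13;7m[48;2;31;11;7m🬎[0m
[38;2;28;9;6m[48;2;25;7;6m🬎[38;2;28;9;6m[48;2;25;7;6m🬎[38;2;28;9;6m[48;2;25;7;6m🬎[38;2;28;9;6m[48;2;25;7;6m🬎[38;2;35;83;35m[48;2;26;8;6m🬁[38;2;45;106;45m[48;2;25;7;6m🬆[38;2;45;106;45m[48;2;26;8;6m🬀[38;2;28;9;6m[48;2;25;7;6m🬎[38;2;28;9;6m[48;2;25;7;6m🬎[38;2;28;9;6m[48;2;25;7;6m🬎[0m
[38;2;22;5;5m[48;2;19;4;5m🬎[38;2;22;5;5m[48;2;19;4;5m🬎[38;2;22;5;5m[48;2;19;4;5m🬎[38;2;22;5;5m[48;2;19;4;5m🬎[38;2;22;5;5m[48;2;19;4;5m🬎[38;2;22;5;5m[48;2;19;4;5m🬎[38;2;22;5;5m[48;2;19;4;5m🬎[38;2;22;5;5m[48;2;19;4;5m🬎[38;2;22;5;5m[48;2;19;4;5m🬎[38;2;22;5;5m[48;2;19;4;5m🬎[0m
</frame>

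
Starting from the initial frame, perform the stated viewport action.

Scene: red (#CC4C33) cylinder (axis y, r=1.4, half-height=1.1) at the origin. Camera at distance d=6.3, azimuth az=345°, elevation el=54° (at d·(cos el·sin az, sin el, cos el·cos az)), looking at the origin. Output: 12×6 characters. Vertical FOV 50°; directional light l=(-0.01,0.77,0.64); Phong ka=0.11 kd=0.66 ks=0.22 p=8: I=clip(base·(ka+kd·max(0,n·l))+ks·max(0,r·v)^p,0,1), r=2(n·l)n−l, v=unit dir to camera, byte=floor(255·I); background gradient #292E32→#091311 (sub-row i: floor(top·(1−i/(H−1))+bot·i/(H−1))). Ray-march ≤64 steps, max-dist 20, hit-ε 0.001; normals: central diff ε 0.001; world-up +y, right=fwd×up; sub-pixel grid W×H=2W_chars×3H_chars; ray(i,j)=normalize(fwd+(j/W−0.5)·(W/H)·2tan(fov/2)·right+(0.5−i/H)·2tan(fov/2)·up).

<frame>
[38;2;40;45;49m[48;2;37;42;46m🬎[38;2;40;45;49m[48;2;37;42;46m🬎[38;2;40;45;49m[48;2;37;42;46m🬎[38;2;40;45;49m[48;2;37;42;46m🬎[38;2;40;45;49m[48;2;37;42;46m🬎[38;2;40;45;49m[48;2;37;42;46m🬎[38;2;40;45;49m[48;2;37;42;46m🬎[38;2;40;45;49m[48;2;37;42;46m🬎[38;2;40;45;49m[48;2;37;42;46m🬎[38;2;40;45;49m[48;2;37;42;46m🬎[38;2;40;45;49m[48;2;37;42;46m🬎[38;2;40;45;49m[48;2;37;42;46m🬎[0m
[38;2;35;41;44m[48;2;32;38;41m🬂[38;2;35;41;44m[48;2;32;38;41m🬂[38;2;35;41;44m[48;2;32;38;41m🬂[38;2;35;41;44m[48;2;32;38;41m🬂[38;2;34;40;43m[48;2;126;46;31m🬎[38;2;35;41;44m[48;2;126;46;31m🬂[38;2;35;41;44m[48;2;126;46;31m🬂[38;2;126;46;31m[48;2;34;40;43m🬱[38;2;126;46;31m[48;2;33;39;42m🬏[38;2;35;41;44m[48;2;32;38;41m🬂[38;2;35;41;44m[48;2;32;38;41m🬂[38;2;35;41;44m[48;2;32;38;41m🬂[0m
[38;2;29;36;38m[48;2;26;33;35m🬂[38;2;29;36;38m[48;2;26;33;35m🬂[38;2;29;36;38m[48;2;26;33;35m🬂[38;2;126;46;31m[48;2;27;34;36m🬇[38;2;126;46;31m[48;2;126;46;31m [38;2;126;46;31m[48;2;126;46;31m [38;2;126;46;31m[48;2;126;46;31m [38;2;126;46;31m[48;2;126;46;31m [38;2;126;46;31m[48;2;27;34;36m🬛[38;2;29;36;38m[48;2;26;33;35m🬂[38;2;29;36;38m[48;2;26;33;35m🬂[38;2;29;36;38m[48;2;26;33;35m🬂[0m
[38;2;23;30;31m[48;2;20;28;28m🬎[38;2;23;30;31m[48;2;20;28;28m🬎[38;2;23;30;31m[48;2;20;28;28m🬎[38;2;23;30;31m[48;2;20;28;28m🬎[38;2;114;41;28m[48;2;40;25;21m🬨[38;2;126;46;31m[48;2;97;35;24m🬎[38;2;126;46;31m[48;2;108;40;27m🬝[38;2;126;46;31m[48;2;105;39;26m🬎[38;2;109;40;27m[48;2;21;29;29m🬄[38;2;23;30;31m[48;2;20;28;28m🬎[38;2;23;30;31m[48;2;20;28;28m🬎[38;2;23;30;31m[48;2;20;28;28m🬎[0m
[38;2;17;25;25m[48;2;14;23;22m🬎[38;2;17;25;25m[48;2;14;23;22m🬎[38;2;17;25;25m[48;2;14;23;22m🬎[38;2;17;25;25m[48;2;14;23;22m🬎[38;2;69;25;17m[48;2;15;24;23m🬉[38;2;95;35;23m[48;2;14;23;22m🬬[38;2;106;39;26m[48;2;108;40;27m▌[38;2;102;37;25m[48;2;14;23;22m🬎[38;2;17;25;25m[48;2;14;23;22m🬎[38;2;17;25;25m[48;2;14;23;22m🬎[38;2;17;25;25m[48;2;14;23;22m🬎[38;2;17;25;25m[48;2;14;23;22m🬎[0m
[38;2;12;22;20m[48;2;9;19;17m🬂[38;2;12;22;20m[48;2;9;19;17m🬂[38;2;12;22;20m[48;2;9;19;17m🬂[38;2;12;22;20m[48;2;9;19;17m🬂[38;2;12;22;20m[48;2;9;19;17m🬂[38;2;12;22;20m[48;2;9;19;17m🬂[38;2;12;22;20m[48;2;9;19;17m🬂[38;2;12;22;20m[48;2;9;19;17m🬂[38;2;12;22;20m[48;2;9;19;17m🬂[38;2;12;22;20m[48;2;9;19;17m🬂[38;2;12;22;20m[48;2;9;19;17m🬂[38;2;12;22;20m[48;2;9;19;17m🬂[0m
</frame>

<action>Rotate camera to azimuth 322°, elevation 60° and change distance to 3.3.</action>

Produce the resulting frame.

<frame>
[38;2;40;45;49m[48;2;37;42;46m🬎[38;2;35;36;38m[48;2;101;37;25m🬕[38;2;41;46;50m[48;2;126;46;31m🬀[38;2;126;46;31m[48;2;126;46;31m [38;2;126;46;31m[48;2;126;46;31m [38;2;126;46;31m[48;2;126;46;31m [38;2;126;46;31m[48;2;126;46;31m [38;2;126;46;31m[48;2;126;46;31m [38;2;126;46;31m[48;2;126;46;31m [38;2;126;46;31m[48;2;126;46;31m [38;2;41;46;50m[48;2;122;45;30m🬂[38;2;88;32;22m[48;2;39;44;48m🬏[0m
[38;2;126;46;31m[48;2;33;39;42m🬦[38;2;126;46;31m[48;2;126;46;31m [38;2;126;46;31m[48;2;126;46;31m [38;2;126;46;31m[48;2;126;46;31m [38;2;126;46;31m[48;2;126;46;31m [38;2;126;46;31m[48;2;126;46;31m [38;2;126;46;31m[48;2;126;46;31m [38;2;126;46;31m[48;2;126;46;31m [38;2;126;46;31m[48;2;126;46;31m [38;2;126;46;31m[48;2;126;46;31m [38;2;126;46;31m[48;2;126;47;31m🬎[38;2;35;41;44m[48;2;126;46;31m🬁[0m
[38;2;29;36;38m[48;2;126;46;31m🬀[38;2;126;46;31m[48;2;126;46;31m [38;2;126;46;31m[48;2;126;46;31m [38;2;126;46;31m[48;2;126;46;31m [38;2;126;46;31m[48;2;126;46;31m [38;2;126;46;31m[48;2;126;46;31m [38;2;126;46;31m[48;2;126;47;31m🬎[38;2;126;46;31m[48;2;126;47;31m🬆[38;2;126;46;31m[48;2;126;47;31m🬀[38;2;126;47;31m[48;2;126;47;31m [38;2;126;47;31m[48;2;126;47;31m [38;2;126;47;31m[48;2;126;47;31m [0m
[38;2;126;46;31m[48;2;22;29;30m▐[38;2;126;46;31m[48;2;126;46;31m [38;2;126;46;31m[48;2;126;46;31m [38;2;126;46;31m[48;2;126;47;31m🬝[38;2;126;46;31m[48;2;126;47;31m🬂[38;2;126;47;31m[48;2;126;47;31m [38;2;126;47;31m[48;2;126;47;31m [38;2;126;47;31m[48;2;126;47;31m [38;2;126;47;31m[48;2;126;47;32m🬎[38;2;126;47;31m[48;2;127;47;32m🬝[38;2;126;47;31m[48;2;127;47;32m🬎[38;2;126;47;31m[48;2;127;48;32m🬎[0m
[38;2;17;25;25m[48;2;14;23;22m🬎[38;2;126;46;31m[48;2;14;23;22m🬊[38;2;126;46;31m[48;2;126;47;31m🬀[38;2;126;47;31m[48;2;126;47;31m [38;2;126;47;31m[48;2;126;47;31m [38;2;126;47;31m[48;2;126;47;32m🬆[38;2;126;47;31m[48;2;127;48;32m🬎[38;2;126;47;32m[48;2;127;48;33m🬎[38;2;127;47;32m[48;2;128;49;33m🬎[38;2;127;48;32m[48;2;129;49;34m🬎[38;2;127;48;33m[48;2;14;23;22m🬝[38;2;127;48;33m[48;2;15;24;23m🬀[0m
[38;2;12;22;20m[48;2;9;19;17m🬂[38;2;12;22;20m[48;2;9;19;17m🬂[38;2;124;46;31m[48;2;10;20;18m🬁[38;2;126;47;31m[48;2;24;21;17m🬂[38;2;116;43;29m[48;2;9;19;17m🬬[38;2;127;47;32m[48;2;85;31;20m🬎[38;2;127;48;33m[48;2;92;34;22m🬎[38;2;128;49;34m[48;2;99;36;24m🬎[38;2;123;47;32m[48;2;9;19;17m🬎[38;2;152;65;48m[48;2;9;19;17m🬂[38;2;12;22;20m[48;2;9;19;17m🬂[38;2;12;22;20m[48;2;9;19;17m🬂[0m
</frame>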